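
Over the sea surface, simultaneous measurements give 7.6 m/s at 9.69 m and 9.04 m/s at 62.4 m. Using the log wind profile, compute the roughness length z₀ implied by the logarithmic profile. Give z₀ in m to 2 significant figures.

z₀ ≈ 0.00052 m

Log law: V(z) ∝ ln(z/z₀). With r = V₁/V₂ = 7.6/9.04 = 0.84071,
r · ln(z₂/z₀) = ln(z₁/z₀) ⇒ ln z₀ = (ln z₁ − r·ln z₂)/(1 − r)
ln z₀ = (2.27109 − 0.84071×4.13357) / 0.15929 = -7.5586
z₀ = exp(-7.5586) = 0.0005216 m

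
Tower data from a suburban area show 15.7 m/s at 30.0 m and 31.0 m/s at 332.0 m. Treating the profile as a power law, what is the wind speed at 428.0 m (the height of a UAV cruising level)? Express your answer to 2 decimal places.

33.31 m/s

First find α: α = ln(V₂/V₁)/ln(z₂/z₁) = ln(31.0/15.7)/ln(332.0/30.0) = 0.68033/2.40394 = 0.2830
Extrapolate from 332.0 m to 428.0 m: V₃ = 31.0 × (428.0/332.0)^0.2830 = 31.0 × 1.0745 = 33.3103 m/s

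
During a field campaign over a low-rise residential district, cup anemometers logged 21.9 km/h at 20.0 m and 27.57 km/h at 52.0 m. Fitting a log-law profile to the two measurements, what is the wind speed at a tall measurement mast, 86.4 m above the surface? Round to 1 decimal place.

Log law: V ∝ ln(z/z₀). From the pair, with r = V₁/V₂ = 0.79434,
ln z₀ = (ln z₁ − r·ln z₂)/(1 − r) = (2.9957 − 0.79434×3.9512)/0.20566 = -0.6949 → z₀ = 0.4991 m
V₃ = V₁ · ln(z₃/z₀)/ln(z₁/z₀) = 21.9 × 5.1539/3.6906 = 30.5830 km/h

30.6 km/h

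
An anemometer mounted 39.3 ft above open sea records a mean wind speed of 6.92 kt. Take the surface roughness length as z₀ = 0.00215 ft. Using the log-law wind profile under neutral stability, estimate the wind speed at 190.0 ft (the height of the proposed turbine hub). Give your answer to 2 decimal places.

8.03 kt

Log law: V(z) ∝ ln(z/z₀), so V₂/V₁ = ln(z₂/z₀) / ln(z₁/z₀).
ln(190.0/0.00215) = 11.3893, ln(39.3/0.00215) = 9.8135
V₂ = 6.92 × 11.3893/9.8135 = 6.92 × 1.1606 = 8.0312 kt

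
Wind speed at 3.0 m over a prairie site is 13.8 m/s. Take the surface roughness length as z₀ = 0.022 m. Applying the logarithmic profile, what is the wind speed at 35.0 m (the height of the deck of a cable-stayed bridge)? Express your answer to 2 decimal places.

Log law: V(z) ∝ ln(z/z₀), so V₂/V₁ = ln(z₂/z₀) / ln(z₁/z₀).
ln(35.0/0.022) = 7.3721, ln(3.0/0.022) = 4.9153
V₂ = 13.8 × 7.3721/4.9153 = 13.8 × 1.4998 = 20.6974 m/s

20.70 m/s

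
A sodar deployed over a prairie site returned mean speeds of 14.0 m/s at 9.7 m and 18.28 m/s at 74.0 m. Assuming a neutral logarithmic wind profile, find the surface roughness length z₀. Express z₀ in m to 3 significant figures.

z₀ ≈ 0.0126 m

Log law: V(z) ∝ ln(z/z₀). With r = V₁/V₂ = 14.0/18.28 = 0.76586,
r · ln(z₂/z₀) = ln(z₁/z₀) ⇒ ln z₀ = (ln z₁ − r·ln z₂)/(1 − r)
ln z₀ = (2.27213 − 0.76586×4.30407) / 0.23414 = -4.3744
z₀ = exp(-4.3744) = 0.01260 m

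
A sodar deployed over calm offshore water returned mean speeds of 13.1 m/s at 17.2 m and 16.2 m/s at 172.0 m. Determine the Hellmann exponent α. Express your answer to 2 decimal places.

Power law: V₂/V₁ = (z₂/z₁)^α ⇒ α = ln(V₂/V₁) / ln(z₂/z₁)
α = ln(16.2/13.1) / ln(172.0/17.2) = ln(1.2366) / ln(10.0000)
  = 0.21240 / 2.30259 = 0.09224

α ≈ 0.09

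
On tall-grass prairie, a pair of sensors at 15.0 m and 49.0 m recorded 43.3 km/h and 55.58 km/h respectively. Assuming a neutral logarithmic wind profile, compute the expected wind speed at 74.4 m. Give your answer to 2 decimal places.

Log law: V ∝ ln(z/z₀). From the pair, with r = V₁/V₂ = 0.77906,
ln z₀ = (ln z₁ − r·ln z₂)/(1 − r) = (2.7081 − 0.77906×3.8918)/0.22094 = -1.4660 → z₀ = 0.2308 m
V₃ = V₁ · ln(z₃/z₀)/ln(z₁/z₀) = 43.3 × 5.7754/4.1740 = 59.9124 km/h

59.91 km/h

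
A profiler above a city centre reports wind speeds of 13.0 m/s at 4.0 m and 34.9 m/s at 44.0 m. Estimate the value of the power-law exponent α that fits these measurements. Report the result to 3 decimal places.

Power law: V₂/V₁ = (z₂/z₁)^α ⇒ α = ln(V₂/V₁) / ln(z₂/z₁)
α = ln(34.9/13.0) / ln(44.0/4.0) = ln(2.6846) / ln(11.0000)
  = 0.98754 / 2.39790 = 0.41184

α ≈ 0.412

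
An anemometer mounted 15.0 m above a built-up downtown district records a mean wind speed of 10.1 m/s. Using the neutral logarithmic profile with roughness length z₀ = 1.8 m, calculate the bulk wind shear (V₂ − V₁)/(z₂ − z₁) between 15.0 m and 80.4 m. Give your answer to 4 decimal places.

Log law: V₂ = V₁ · ln(z₂/z₀)/ln(z₁/z₀) = 10.1 × 3.7992/2.1203 = 18.0978 m/s
ΔV/Δz = (18.0978 − 10.1)/(80.4 − 15.0) = 7.9978/65.4000 = 0.12229 m/s/m

0.1223 m/s/m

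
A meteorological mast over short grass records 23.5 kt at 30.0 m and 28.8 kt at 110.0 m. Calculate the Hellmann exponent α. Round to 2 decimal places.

α ≈ 0.16

Power law: V₂/V₁ = (z₂/z₁)^α ⇒ α = ln(V₂/V₁) / ln(z₂/z₁)
α = ln(28.8/23.5) / ln(110.0/30.0) = ln(1.2255) / ln(3.6667)
  = 0.20337 / 1.29928 = 0.15653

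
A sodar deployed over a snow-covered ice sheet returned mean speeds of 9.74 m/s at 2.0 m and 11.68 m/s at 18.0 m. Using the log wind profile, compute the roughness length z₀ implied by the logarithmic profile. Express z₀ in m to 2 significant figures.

Log law: V(z) ∝ ln(z/z₀). With r = V₁/V₂ = 9.74/11.68 = 0.83390,
r · ln(z₂/z₀) = ln(z₁/z₀) ⇒ ln z₀ = (ln z₁ − r·ln z₂)/(1 − r)
ln z₀ = (0.69315 − 0.83390×2.89037) / 0.16610 = -10.3383
z₀ = exp(-10.3383) = 0.00003237 m

z₀ ≈ 0.000032 m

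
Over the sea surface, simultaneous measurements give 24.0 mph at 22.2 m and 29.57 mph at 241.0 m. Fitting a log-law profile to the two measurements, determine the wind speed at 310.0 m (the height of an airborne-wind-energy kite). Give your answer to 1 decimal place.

30.2 mph

Log law: V ∝ ln(z/z₀). From the pair, with r = V₁/V₂ = 0.81163,
ln z₀ = (ln z₁ − r·ln z₂)/(1 − r) = (3.1001 − 0.81163×5.4848)/0.18837 = -7.1751 → z₀ = 0.0007654 m
V₃ = V₁ · ln(z₃/z₀)/ln(z₁/z₀) = 24.0 × 12.9117/10.2752 = 30.1581 mph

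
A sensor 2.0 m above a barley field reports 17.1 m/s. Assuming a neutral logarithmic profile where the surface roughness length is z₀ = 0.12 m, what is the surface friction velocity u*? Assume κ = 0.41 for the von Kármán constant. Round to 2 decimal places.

u* ≈ 2.49 m/s

Log law: V(z) = (u*/κ) · ln(z/z₀) ⇒ u* = κ · V / ln(z/z₀)
u* = 0.41 × 17.1 / ln(2.0/0.12) = 0.41 × 17.1 / 2.8134
   = 7.0110 / 2.8134 = 2.4920 m/s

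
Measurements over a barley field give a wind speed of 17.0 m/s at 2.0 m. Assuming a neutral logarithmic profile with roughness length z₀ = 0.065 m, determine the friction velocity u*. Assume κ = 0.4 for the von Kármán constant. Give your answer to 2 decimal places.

Log law: V(z) = (u*/κ) · ln(z/z₀) ⇒ u* = κ · V / ln(z/z₀)
u* = 0.4 × 17.0 / ln(2.0/0.065) = 0.4 × 17.0 / 3.4265
   = 6.8000 / 3.4265 = 1.9845 m/s

u* ≈ 1.98 m/s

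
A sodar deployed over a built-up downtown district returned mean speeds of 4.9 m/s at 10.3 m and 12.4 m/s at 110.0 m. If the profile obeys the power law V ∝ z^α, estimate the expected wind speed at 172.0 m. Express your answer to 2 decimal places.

14.78 m/s

First find α: α = ln(V₂/V₁)/ln(z₂/z₁) = ln(12.4/4.9)/ln(110.0/10.3) = 0.92846/2.36834 = 0.3920
Extrapolate from 110.0 m to 172.0 m: V₃ = 12.4 × (172.0/110.0)^0.3920 = 12.4 × 1.1915 = 14.7750 m/s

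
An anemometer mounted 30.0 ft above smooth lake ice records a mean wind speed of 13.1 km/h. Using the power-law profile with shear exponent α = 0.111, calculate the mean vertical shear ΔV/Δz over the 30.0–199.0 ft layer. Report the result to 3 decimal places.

Power law: V₂ = V₁ · (z₂/z₁)^α = 13.1 × (6.6333)^0.111 = 16.1616 km/h
ΔV/Δz = (16.1616 − 13.1)/(199.0 − 30.0) = 3.0616/169.0000 = 0.01812 km/h/ft

0.018 km/h/ft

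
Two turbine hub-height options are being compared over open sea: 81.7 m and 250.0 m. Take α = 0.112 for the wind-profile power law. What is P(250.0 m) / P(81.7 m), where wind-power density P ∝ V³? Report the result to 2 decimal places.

1.46

Speed ratio: V_B/V_A = (z_B/z_A)^α = (250.0/81.7)^0.112 = (3.0600)^0.112 = 1.13344
Power-density ratio: P_B/P_A = (V_B/V_A)³ = (1.13344)³ = 1.45613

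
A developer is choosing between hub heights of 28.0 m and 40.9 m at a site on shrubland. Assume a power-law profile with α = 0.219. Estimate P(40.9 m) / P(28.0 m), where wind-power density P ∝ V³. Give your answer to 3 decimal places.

Speed ratio: V_B/V_A = (z_B/z_A)^α = (40.9/28.0)^0.219 = (1.4607)^0.219 = 1.08653
Power-density ratio: P_B/P_A = (V_B/V_A)³ = (1.08653)³ = 1.28268

1.283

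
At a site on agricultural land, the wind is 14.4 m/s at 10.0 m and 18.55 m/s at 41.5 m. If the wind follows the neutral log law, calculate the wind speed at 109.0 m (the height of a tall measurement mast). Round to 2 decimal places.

Log law: V ∝ ln(z/z₀). From the pair, with r = V₁/V₂ = 0.77628,
ln z₀ = (ln z₁ − r·ln z₂)/(1 − r) = (2.3026 − 0.77628×3.7257)/0.22372 = -2.6354 → z₀ = 0.07169 m
V₃ = V₁ · ln(z₃/z₀)/ln(z₁/z₀) = 14.4 × 7.3268/4.9380 = 21.3660 m/s

21.37 m/s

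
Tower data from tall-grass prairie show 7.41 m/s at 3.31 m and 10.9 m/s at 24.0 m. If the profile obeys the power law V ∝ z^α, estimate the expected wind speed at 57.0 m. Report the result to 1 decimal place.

12.9 m/s

First find α: α = ln(V₂/V₁)/ln(z₂/z₁) = ln(10.9/7.41)/ln(24.0/3.31) = 0.38593/1.98111 = 0.1948
Extrapolate from 24.0 m to 57.0 m: V₃ = 10.9 × (57.0/24.0)^0.1948 = 10.9 × 1.1835 = 12.9006 m/s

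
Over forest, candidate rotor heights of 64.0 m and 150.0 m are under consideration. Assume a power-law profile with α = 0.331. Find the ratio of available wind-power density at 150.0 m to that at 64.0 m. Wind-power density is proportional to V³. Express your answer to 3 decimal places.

2.330

Speed ratio: V_B/V_A = (z_B/z_A)^α = (150.0/64.0)^0.331 = (2.3438)^0.331 = 1.32569
Power-density ratio: P_B/P_A = (V_B/V_A)³ = (1.32569)³ = 2.32982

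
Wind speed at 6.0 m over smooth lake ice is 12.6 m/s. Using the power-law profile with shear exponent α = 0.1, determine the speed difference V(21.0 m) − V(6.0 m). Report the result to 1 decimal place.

Power law: V₂ = V₁ · (z₂/z₁)^α = 12.6 × (3.5000)^0.1 = 14.2816 m/s
ΔV = 14.2816 − 12.6 = 1.6816 m/s

1.7 m/s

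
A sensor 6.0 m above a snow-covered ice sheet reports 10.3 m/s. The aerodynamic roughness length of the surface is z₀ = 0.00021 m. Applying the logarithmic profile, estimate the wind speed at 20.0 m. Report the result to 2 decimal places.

11.51 m/s

Log law: V(z) ∝ ln(z/z₀), so V₂/V₁ = ln(z₂/z₀) / ln(z₁/z₀).
ln(20.0/0.00021) = 11.4641, ln(6.0/0.00021) = 10.2602
V₂ = 10.3 × 11.4641/10.2602 = 10.3 × 1.1173 = 11.5086 m/s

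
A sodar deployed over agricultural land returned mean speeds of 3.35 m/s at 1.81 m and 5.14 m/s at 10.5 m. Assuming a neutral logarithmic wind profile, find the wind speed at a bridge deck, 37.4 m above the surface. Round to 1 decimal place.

6.4 m/s

Log law: V ∝ ln(z/z₀). From the pair, with r = V₁/V₂ = 0.65175,
ln z₀ = (ln z₁ − r·ln z₂)/(1 − r) = (0.5933 − 0.65175×2.3514)/0.34825 = -2.6969 → z₀ = 0.06742 m
V₃ = V₁ · ln(z₃/z₀)/ln(z₁/z₀) = 3.35 × 6.3185/3.2902 = 6.4334 m/s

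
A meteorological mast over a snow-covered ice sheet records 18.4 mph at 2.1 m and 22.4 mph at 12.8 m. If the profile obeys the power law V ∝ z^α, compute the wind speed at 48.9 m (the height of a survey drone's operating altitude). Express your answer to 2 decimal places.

First find α: α = ln(V₂/V₁)/ln(z₂/z₁) = ln(22.4/18.4)/ln(12.8/2.1) = 0.19671/1.80751 = 0.1088
Extrapolate from 12.8 m to 48.9 m: V₃ = 22.4 × (48.9/12.8)^0.1088 = 22.4 × 1.1570 = 25.9178 mph

25.92 mph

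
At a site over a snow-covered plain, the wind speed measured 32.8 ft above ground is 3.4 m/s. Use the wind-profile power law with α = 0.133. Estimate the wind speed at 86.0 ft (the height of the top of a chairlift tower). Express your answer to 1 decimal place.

Power-law profile: V₂ = V₁ · (z₂/z₁)^α
V₂ = 3.4 × (86.0/32.8)^0.133 = 3.4 × (2.6220)^0.133
    = 3.4 × 1.1368 = 3.8651 m/s

3.9 m/s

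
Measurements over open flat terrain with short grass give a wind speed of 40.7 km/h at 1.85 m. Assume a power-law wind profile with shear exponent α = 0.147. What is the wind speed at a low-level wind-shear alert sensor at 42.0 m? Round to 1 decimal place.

64.4 km/h

Power-law profile: V₂ = V₁ · (z₂/z₁)^α
V₂ = 40.7 × (42.0/1.85)^0.147 = 40.7 × (22.7027)^0.147
    = 40.7 × 1.5825 = 64.4077 km/h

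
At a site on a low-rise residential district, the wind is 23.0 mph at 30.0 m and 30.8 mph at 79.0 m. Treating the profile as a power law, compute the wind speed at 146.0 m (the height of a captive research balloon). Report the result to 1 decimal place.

37.1 mph

First find α: α = ln(V₂/V₁)/ln(z₂/z₁) = ln(30.8/23.0)/ln(79.0/30.0) = 0.29202/0.96825 = 0.3016
Extrapolate from 79.0 m to 146.0 m: V₃ = 30.8 × (146.0/79.0)^0.3016 = 30.8 × 1.2035 = 37.0676 mph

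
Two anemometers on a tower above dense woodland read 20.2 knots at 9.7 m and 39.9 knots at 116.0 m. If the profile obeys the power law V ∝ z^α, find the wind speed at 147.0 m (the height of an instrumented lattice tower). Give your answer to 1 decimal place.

First find α: α = ln(V₂/V₁)/ln(z₂/z₁) = ln(39.9/20.2)/ln(116.0/9.7) = 0.68069/2.48146 = 0.2743
Extrapolate from 116.0 m to 147.0 m: V₃ = 39.9 × (147.0/116.0)^0.2743 = 39.9 × 1.0671 = 42.5783 knots

42.6 knots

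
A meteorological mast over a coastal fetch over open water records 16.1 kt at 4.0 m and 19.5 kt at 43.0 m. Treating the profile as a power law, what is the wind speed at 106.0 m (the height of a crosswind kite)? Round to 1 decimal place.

21.0 kt

First find α: α = ln(V₂/V₁)/ln(z₂/z₁) = ln(19.5/16.1)/ln(43.0/4.0) = 0.19160/2.37491 = 0.0807
Extrapolate from 43.0 m to 106.0 m: V₃ = 19.5 × (106.0/43.0)^0.0807 = 19.5 × 1.0755 = 20.9723 kt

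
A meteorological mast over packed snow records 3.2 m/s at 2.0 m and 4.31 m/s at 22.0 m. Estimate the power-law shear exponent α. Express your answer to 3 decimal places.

α ≈ 0.124

Power law: V₂/V₁ = (z₂/z₁)^α ⇒ α = ln(V₂/V₁) / ln(z₂/z₁)
α = ln(4.31/3.2) / ln(22.0/2.0) = ln(1.3469) / ln(11.0000)
  = 0.29779 / 2.39790 = 0.12419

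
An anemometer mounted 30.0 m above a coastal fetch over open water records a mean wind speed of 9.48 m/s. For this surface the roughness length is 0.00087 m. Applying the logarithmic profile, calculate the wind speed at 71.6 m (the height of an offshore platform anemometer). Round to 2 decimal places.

10.27 m/s

Log law: V(z) ∝ ln(z/z₀), so V₂/V₁ = ln(z₂/z₀) / ln(z₁/z₀).
ln(71.6/0.00087) = 11.3181, ln(30.0/0.00087) = 10.4482
V₂ = 9.48 × 11.3181/10.4482 = 9.48 × 1.0833 = 10.2693 m/s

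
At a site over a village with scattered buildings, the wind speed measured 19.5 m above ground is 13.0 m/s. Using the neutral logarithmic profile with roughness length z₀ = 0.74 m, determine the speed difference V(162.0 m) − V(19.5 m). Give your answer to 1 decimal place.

Log law: V₂ = V₁ · ln(z₂/z₀)/ln(z₁/z₀) = 13.0 × 5.3887/3.2715 = 21.4130 m/s
ΔV = 21.4130 − 13.0 = 8.4130 m/s

8.4 m/s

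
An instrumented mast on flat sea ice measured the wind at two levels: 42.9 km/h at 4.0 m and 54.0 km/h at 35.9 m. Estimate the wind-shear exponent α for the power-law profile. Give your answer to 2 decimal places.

Power law: V₂/V₁ = (z₂/z₁)^α ⇒ α = ln(V₂/V₁) / ln(z₂/z₁)
α = ln(54.0/42.9) / ln(35.9/4.0) = ln(1.2587) / ln(8.9750)
  = 0.23011 / 2.19444 = 0.10486

α ≈ 0.10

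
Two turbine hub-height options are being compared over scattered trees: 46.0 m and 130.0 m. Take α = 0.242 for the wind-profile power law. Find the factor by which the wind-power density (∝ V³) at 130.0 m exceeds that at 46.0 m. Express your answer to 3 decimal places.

2.126

Speed ratio: V_B/V_A = (z_B/z_A)^α = (130.0/46.0)^0.242 = (2.8261)^0.242 = 1.28584
Power-density ratio: P_B/P_A = (V_B/V_A)³ = (1.28584)³ = 2.12599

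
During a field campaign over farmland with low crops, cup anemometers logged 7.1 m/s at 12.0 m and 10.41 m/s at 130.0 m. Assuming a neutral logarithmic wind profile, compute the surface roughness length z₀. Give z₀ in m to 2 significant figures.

z₀ ≈ 0.072 m

Log law: V(z) ∝ ln(z/z₀). With r = V₁/V₂ = 7.1/10.41 = 0.68204,
r · ln(z₂/z₀) = ln(z₁/z₀) ⇒ ln z₀ = (ln z₁ − r·ln z₂)/(1 − r)
ln z₀ = (2.48491 − 0.68204×4.86753) / 0.31796 = -2.6259
z₀ = exp(-2.6259) = 0.07238 m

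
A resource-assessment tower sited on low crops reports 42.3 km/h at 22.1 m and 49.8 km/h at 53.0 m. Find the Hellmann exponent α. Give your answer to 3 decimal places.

α ≈ 0.187

Power law: V₂/V₁ = (z₂/z₁)^α ⇒ α = ln(V₂/V₁) / ln(z₂/z₁)
α = ln(49.8/42.3) / ln(53.0/22.1) = ln(1.1773) / ln(2.3982)
  = 0.16323 / 0.87471 = 0.18661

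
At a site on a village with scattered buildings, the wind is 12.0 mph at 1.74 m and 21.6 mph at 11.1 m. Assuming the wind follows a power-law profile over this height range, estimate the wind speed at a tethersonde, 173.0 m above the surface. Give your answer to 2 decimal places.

51.62 mph

First find α: α = ln(V₂/V₁)/ln(z₂/z₁) = ln(21.6/12.0)/ln(11.1/1.74) = 0.58779/1.85306 = 0.3172
Extrapolate from 11.1 m to 173.0 m: V₃ = 21.6 × (173.0/11.1)^0.3172 = 21.6 × 2.3896 = 51.6158 mph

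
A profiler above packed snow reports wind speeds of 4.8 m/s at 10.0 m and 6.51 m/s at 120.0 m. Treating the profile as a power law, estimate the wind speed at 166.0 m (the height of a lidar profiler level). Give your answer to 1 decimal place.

First find α: α = ln(V₂/V₁)/ln(z₂/z₁) = ln(6.51/4.8)/ln(120.0/10.0) = 0.30472/2.48491 = 0.1226
Extrapolate from 120.0 m to 166.0 m: V₃ = 6.51 × (166.0/120.0)^0.1226 = 6.51 × 1.0406 = 6.7743 m/s

6.8 m/s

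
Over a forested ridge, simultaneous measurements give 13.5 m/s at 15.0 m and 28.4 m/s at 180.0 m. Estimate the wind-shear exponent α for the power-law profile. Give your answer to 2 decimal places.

α ≈ 0.30

Power law: V₂/V₁ = (z₂/z₁)^α ⇒ α = ln(V₂/V₁) / ln(z₂/z₁)
α = ln(28.4/13.5) / ln(180.0/15.0) = ln(2.1037) / ln(12.0000)
  = 0.74370 / 2.48491 = 0.29929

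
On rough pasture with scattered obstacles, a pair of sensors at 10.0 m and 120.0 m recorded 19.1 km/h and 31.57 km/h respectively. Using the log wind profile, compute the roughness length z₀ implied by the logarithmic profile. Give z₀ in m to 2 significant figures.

Log law: V(z) ∝ ln(z/z₀). With r = V₁/V₂ = 19.1/31.57 = 0.60500,
r · ln(z₂/z₀) = ln(z₁/z₀) ⇒ ln z₀ = (ln z₁ − r·ln z₂)/(1 − r)
ln z₀ = (2.30259 − 0.60500×4.78749) / 0.39500 = -1.5035
z₀ = exp(-1.5035) = 0.2224 m

z₀ ≈ 0.22 m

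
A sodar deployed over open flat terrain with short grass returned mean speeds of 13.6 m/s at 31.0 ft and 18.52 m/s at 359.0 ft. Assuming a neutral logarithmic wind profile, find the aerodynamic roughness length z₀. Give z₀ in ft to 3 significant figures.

z₀ ≈ 0.0356 ft

Log law: V(z) ∝ ln(z/z₀). With r = V₁/V₂ = 13.6/18.52 = 0.73434,
r · ln(z₂/z₀) = ln(z₁/z₀) ⇒ ln z₀ = (ln z₁ − r·ln z₂)/(1 − r)
ln z₀ = (3.43399 − 0.73434×5.88332) / 0.26566 = -3.3365
z₀ = exp(-3.3365) = 0.03556 ft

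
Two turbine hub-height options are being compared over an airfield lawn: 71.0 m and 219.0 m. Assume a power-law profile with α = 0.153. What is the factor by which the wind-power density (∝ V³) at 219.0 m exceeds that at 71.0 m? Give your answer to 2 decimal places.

1.68

Speed ratio: V_B/V_A = (z_B/z_A)^α = (219.0/71.0)^0.153 = (3.0845)^0.153 = 1.18808
Power-density ratio: P_B/P_A = (V_B/V_A)³ = (1.18808)³ = 1.67701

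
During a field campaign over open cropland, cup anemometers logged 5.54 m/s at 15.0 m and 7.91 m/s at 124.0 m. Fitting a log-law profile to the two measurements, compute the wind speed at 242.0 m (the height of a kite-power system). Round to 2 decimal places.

8.66 m/s

Log law: V ∝ ln(z/z₀). From the pair, with r = V₁/V₂ = 0.70038,
ln z₀ = (ln z₁ − r·ln z₂)/(1 − r) = (2.7081 − 0.70038×4.8203)/0.29962 = -2.2294 → z₀ = 0.1076 m
V₃ = V₁ · ln(z₃/z₀)/ln(z₁/z₀) = 5.54 × 7.7183/4.9375 = 8.6603 m/s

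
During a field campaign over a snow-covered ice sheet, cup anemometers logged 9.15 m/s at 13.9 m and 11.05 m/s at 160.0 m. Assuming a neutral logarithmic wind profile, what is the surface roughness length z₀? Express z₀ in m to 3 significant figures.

z₀ ≈ 0.000108 m

Log law: V(z) ∝ ln(z/z₀). With r = V₁/V₂ = 9.15/11.05 = 0.82805,
r · ln(z₂/z₀) = ln(z₁/z₀) ⇒ ln z₀ = (ln z₁ − r·ln z₂)/(1 − r)
ln z₀ = (2.63189 − 0.82805×5.07517) / 0.17195 = -9.1345
z₀ = exp(-9.1345) = 0.0001079 m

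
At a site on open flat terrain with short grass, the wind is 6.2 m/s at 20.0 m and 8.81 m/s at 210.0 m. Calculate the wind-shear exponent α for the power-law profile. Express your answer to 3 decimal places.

α ≈ 0.149

Power law: V₂/V₁ = (z₂/z₁)^α ⇒ α = ln(V₂/V₁) / ln(z₂/z₁)
α = ln(8.81/6.2) / ln(210.0/20.0) = ln(1.4210) / ln(10.5000)
  = 0.35134 / 2.35138 = 0.14942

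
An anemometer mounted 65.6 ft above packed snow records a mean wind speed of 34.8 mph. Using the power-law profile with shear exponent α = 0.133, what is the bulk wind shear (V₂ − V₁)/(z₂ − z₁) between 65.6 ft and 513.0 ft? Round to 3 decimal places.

0.024 mph/ft

Power law: V₂ = V₁ · (z₂/z₁)^α = 34.8 × (7.8201)^0.133 = 45.7485 mph
ΔV/Δz = (45.7485 − 34.8)/(513.0 − 65.6) = 10.9485/447.4000 = 0.02447 mph/ft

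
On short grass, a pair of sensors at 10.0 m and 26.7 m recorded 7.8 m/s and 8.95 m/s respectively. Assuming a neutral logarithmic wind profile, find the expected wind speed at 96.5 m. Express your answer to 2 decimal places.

10.45 m/s

Log law: V ∝ ln(z/z₀). From the pair, with r = V₁/V₂ = 0.87151,
ln z₀ = (ln z₁ − r·ln z₂)/(1 − r) = (2.3026 − 0.87151×3.2847)/0.12849 = -4.3585 → z₀ = 0.01280 m
V₃ = V₁ · ln(z₃/z₀)/ln(z₁/z₀) = 7.8 × 8.9280/6.6611 = 10.4546 m/s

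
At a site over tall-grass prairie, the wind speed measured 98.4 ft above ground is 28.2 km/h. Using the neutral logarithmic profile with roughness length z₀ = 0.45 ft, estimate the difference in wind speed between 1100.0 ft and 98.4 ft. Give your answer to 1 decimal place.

12.6 km/h

Log law: V₂ = V₁ · ln(z₂/z₀)/ln(z₁/z₀) = 28.2 × 7.8016/5.3875 = 40.8357 km/h
ΔV = 40.8357 − 28.2 = 12.6357 km/h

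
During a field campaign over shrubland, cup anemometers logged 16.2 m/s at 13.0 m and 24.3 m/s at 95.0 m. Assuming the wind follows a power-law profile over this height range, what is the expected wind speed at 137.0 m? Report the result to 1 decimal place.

First find α: α = ln(V₂/V₁)/ln(z₂/z₁) = ln(24.3/16.2)/ln(95.0/13.0) = 0.40547/1.98893 = 0.2039
Extrapolate from 95.0 m to 137.0 m: V₃ = 24.3 × (137.0/95.0)^0.2039 = 24.3 × 1.0775 = 26.1830 m/s

26.2 m/s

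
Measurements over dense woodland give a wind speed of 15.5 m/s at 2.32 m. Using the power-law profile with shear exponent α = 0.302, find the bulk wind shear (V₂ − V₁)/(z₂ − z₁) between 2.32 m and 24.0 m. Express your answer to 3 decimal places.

0.733 m/s/m

Power law: V₂ = V₁ · (z₂/z₁)^α = 15.5 × (10.3448)^0.302 = 31.3890 m/s
ΔV/Δz = (31.3890 − 15.5)/(24.0 − 2.32) = 15.8890/21.6800 = 0.73289 m/s/m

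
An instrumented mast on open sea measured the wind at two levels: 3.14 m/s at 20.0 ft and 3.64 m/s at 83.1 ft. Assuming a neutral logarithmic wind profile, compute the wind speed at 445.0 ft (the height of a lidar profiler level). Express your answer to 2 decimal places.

4.23 m/s

Log law: V ∝ ln(z/z₀). From the pair, with r = V₁/V₂ = 0.86264,
ln z₀ = (ln z₁ − r·ln z₂)/(1 − r) = (2.9957 − 0.86264×4.4200)/0.13736 = -5.9489 → z₀ = 0.002609 ft
V₃ = V₁ · ln(z₃/z₀)/ln(z₁/z₀) = 3.14 × 12.0470/8.9447 = 4.2291 m/s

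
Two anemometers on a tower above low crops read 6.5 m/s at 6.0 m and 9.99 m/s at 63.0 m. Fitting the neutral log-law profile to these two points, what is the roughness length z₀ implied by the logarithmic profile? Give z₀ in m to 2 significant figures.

Log law: V(z) ∝ ln(z/z₀). With r = V₁/V₂ = 6.5/9.99 = 0.65065,
r · ln(z₂/z₀) = ln(z₁/z₀) ⇒ ln z₀ = (ln z₁ − r·ln z₂)/(1 − r)
ln z₀ = (1.79176 − 0.65065×4.14313) / 0.34935 = -2.5876
z₀ = exp(-2.5876) = 0.07520 m

z₀ ≈ 0.075 m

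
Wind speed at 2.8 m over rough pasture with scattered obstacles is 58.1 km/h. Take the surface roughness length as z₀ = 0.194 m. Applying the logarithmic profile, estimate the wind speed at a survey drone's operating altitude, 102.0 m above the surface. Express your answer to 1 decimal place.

Log law: V(z) ∝ ln(z/z₀), so V₂/V₁ = ln(z₂/z₀) / ln(z₁/z₀).
ln(102.0/0.194) = 6.2649, ln(2.8/0.194) = 2.6695
V₂ = 58.1 × 6.2649/2.6695 = 58.1 × 2.3468 = 136.3501 km/h

136.4 km/h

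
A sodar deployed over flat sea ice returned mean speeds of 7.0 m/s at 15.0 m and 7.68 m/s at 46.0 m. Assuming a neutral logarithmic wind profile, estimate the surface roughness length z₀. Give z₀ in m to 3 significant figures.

Log law: V(z) ∝ ln(z/z₀). With r = V₁/V₂ = 7.0/7.68 = 0.91146,
r · ln(z₂/z₀) = ln(z₁/z₀) ⇒ ln z₀ = (ln z₁ − r·ln z₂)/(1 − r)
ln z₀ = (2.70805 − 0.91146×3.82864) / 0.08854 = -8.8274
z₀ = exp(-8.8274) = 0.0001467 m

z₀ ≈ 0.000147 m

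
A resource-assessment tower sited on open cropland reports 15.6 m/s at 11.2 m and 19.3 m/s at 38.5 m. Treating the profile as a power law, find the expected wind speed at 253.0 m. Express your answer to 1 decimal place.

First find α: α = ln(V₂/V₁)/ln(z₂/z₁) = ln(19.3/15.6)/ln(38.5/11.2) = 0.21283/1.23474 = 0.1724
Extrapolate from 38.5 m to 253.0 m: V₃ = 19.3 × (253.0/38.5)^0.1724 = 19.3 × 1.3834 = 26.6992 m/s

26.7 m/s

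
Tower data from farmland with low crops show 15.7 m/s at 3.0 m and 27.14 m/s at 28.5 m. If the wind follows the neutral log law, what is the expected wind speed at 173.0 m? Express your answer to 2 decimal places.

Log law: V ∝ ln(z/z₀). From the pair, with r = V₁/V₂ = 0.57848,
ln z₀ = (ln z₁ − r·ln z₂)/(1 − r) = (1.0986 − 0.57848×3.3499)/0.42152 = -1.9910 → z₀ = 0.1366 m
V₃ = V₁ · ln(z₃/z₀)/ln(z₁/z₀) = 15.7 × 7.1443/3.0896 = 36.3040 m/s

36.30 m/s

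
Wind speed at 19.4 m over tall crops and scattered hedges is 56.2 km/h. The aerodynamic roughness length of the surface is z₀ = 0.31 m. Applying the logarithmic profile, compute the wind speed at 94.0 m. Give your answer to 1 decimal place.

77.6 km/h

Log law: V(z) ∝ ln(z/z₀), so V₂/V₁ = ln(z₂/z₀) / ln(z₁/z₀).
ln(94.0/0.31) = 5.7145, ln(19.4/0.31) = 4.1365
V₂ = 56.2 × 5.7145/4.1365 = 56.2 × 1.3815 = 77.6398 km/h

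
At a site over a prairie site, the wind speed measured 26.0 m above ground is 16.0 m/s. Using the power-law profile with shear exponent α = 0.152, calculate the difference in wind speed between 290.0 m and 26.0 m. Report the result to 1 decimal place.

7.1 m/s

Power law: V₂ = V₁ · (z₂/z₁)^α = 16.0 × (11.1538)^0.152 = 23.0849 m/s
ΔV = 23.0849 − 16.0 = 7.0849 m/s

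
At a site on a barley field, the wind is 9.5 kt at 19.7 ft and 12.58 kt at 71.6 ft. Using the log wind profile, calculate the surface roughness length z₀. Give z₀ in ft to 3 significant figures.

Log law: V(z) ∝ ln(z/z₀). With r = V₁/V₂ = 9.5/12.58 = 0.75517,
r · ln(z₂/z₀) = ln(z₁/z₀) ⇒ ln z₀ = (ln z₁ − r·ln z₂)/(1 − r)
ln z₀ = (2.98062 − 0.75517×4.27110) / 0.24483 = -0.9997
z₀ = exp(-0.9997) = 0.3680 ft

z₀ ≈ 0.368 ft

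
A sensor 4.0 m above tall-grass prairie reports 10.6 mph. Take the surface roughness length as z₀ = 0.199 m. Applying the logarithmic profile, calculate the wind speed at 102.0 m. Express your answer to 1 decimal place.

22.0 mph

Log law: V(z) ∝ ln(z/z₀), so V₂/V₁ = ln(z₂/z₀) / ln(z₁/z₀).
ln(102.0/0.199) = 6.2394, ln(4.0/0.199) = 3.0007
V₂ = 10.6 × 6.2394/3.0007 = 10.6 × 2.0793 = 22.0405 mph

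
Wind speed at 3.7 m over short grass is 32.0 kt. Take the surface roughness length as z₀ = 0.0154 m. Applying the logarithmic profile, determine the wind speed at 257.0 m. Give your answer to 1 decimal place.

56.8 kt

Log law: V(z) ∝ ln(z/z₀), so V₂/V₁ = ln(z₂/z₀) / ln(z₁/z₀).
ln(257.0/0.0154) = 9.7225, ln(3.7/0.0154) = 5.4817
V₂ = 32.0 × 9.7225/5.4817 = 32.0 × 1.7736 = 56.7557 kt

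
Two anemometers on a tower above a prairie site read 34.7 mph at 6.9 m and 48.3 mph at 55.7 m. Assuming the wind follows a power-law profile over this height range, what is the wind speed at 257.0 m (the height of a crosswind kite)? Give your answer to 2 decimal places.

61.53 mph

First find α: α = ln(V₂/V₁)/ln(z₂/z₁) = ln(48.3/34.7)/ln(55.7/6.9) = 0.33069/2.08846 = 0.1583
Extrapolate from 55.7 m to 257.0 m: V₃ = 48.3 × (257.0/55.7)^0.1583 = 48.3 × 1.2739 = 61.5317 mph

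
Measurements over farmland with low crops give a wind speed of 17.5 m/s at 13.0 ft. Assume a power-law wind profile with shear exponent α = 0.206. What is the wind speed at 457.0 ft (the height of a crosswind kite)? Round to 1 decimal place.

36.4 m/s

Power-law profile: V₂ = V₁ · (z₂/z₁)^α
V₂ = 17.5 × (457.0/13.0)^0.206 = 17.5 × (35.1538)^0.206
    = 17.5 × 2.0820 = 36.4341 m/s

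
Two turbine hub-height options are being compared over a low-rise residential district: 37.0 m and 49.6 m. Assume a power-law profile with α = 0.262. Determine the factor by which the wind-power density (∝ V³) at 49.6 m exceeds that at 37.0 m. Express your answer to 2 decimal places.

Speed ratio: V_B/V_A = (z_B/z_A)^α = (49.6/37.0)^0.262 = (1.3405)^0.262 = 1.07981
Power-density ratio: P_B/P_A = (V_B/V_A)³ = (1.07981)³ = 1.25905

1.26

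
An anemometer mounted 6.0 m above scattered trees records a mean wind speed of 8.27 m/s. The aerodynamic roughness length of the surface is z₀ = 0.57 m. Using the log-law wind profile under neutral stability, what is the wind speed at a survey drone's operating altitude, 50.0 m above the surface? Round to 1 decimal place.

15.7 m/s

Log law: V(z) ∝ ln(z/z₀), so V₂/V₁ = ln(z₂/z₀) / ln(z₁/z₀).
ln(50.0/0.57) = 4.4741, ln(6.0/0.57) = 2.3539
V₂ = 8.27 × 4.4741/2.3539 = 8.27 × 1.9008 = 15.7192 m/s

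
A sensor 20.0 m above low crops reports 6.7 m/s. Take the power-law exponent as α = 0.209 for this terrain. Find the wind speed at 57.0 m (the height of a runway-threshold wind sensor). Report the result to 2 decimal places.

Power-law profile: V₂ = V₁ · (z₂/z₁)^α
V₂ = 6.7 × (57.0/20.0)^0.209 = 6.7 × (2.8500)^0.209
    = 6.7 × 1.2447 = 8.3394 m/s

8.34 m/s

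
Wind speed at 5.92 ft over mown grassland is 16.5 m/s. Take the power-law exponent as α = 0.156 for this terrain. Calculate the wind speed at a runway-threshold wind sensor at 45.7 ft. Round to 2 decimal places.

22.70 m/s

Power-law profile: V₂ = V₁ · (z₂/z₁)^α
V₂ = 16.5 × (45.7/5.92)^0.156 = 16.5 × (7.7196)^0.156
    = 16.5 × 1.3755 = 22.6960 m/s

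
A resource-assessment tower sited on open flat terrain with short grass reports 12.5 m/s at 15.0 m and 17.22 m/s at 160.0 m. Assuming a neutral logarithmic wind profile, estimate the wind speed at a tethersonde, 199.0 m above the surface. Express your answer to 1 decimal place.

17.7 m/s

Log law: V ∝ ln(z/z₀). From the pair, with r = V₁/V₂ = 0.72590,
ln z₀ = (ln z₁ − r·ln z₂)/(1 − r) = (2.7081 − 0.72590×5.0752)/0.27410 = -3.5608 → z₀ = 0.02842 m
V₃ = V₁ · ln(z₃/z₀)/ln(z₁/z₀) = 12.5 × 8.8541/6.2689 = 17.6549 m/s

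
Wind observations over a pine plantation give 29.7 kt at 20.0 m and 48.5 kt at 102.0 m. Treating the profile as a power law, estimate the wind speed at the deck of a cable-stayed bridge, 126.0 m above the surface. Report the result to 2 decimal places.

51.69 kt

First find α: α = ln(V₂/V₁)/ln(z₂/z₁) = ln(48.5/29.7)/ln(102.0/20.0) = 0.49042/1.62924 = 0.3010
Extrapolate from 102.0 m to 126.0 m: V₃ = 48.5 × (126.0/102.0)^0.3010 = 48.5 × 1.0657 = 51.6851 kt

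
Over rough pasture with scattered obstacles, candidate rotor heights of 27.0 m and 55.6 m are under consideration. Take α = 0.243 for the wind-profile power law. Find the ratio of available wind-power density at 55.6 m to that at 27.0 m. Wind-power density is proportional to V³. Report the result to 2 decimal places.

1.69

Speed ratio: V_B/V_A = (z_B/z_A)^α = (55.6/27.0)^0.243 = (2.0593)^0.243 = 1.19188
Power-density ratio: P_B/P_A = (V_B/V_A)³ = (1.19188)³ = 1.69315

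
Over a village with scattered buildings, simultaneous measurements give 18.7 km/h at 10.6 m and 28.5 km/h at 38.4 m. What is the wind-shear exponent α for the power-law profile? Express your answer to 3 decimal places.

Power law: V₂/V₁ = (z₂/z₁)^α ⇒ α = ln(V₂/V₁) / ln(z₂/z₁)
α = ln(28.5/18.7) / ln(38.4/10.6) = ln(1.5241) / ln(3.6226)
  = 0.42138 / 1.28720 = 0.32736

α ≈ 0.327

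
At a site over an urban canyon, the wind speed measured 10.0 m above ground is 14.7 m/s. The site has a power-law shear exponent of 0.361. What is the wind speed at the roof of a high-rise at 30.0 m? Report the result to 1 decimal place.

21.9 m/s

Power-law profile: V₂ = V₁ · (z₂/z₁)^α
V₂ = 14.7 × (30.0/10.0)^0.361 = 14.7 × (3.0000)^0.361
    = 14.7 × 1.4868 = 21.8554 m/s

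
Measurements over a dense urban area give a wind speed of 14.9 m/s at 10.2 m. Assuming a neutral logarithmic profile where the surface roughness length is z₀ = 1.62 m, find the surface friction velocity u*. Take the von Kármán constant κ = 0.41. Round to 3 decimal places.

u* ≈ 3.320 m/s

Log law: V(z) = (u*/κ) · ln(z/z₀) ⇒ u* = κ · V / ln(z/z₀)
u* = 0.41 × 14.9 / ln(10.2/1.62) = 0.41 × 14.9 / 1.8400
   = 6.1090 / 1.8400 = 3.3202 m/s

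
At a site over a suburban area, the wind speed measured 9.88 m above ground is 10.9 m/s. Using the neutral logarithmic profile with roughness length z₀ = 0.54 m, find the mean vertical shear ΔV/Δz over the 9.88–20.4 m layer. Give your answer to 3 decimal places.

Log law: V₂ = V₁ · ln(z₂/z₀)/ln(z₁/z₀) = 10.9 × 3.6317/2.9067 = 13.6188 m/s
ΔV/Δz = (13.6188 − 10.9)/(20.4 − 9.88) = 2.7188/10.5200 = 0.25844 m/s/m

0.258 m/s/m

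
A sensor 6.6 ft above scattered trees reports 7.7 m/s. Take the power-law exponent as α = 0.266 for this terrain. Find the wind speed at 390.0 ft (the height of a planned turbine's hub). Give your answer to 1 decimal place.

22.8 m/s

Power-law profile: V₂ = V₁ · (z₂/z₁)^α
V₂ = 7.7 × (390.0/6.6)^0.266 = 7.7 × (59.0909)^0.266
    = 7.7 × 2.9595 = 22.7885 m/s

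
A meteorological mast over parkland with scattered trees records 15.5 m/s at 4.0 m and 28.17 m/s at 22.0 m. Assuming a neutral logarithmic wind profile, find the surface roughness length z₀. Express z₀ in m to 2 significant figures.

z₀ ≈ 0.50 m

Log law: V(z) ∝ ln(z/z₀). With r = V₁/V₂ = 15.5/28.17 = 0.55023,
r · ln(z₂/z₀) = ln(z₁/z₀) ⇒ ln z₀ = (ln z₁ − r·ln z₂)/(1 − r)
ln z₀ = (1.38629 − 0.55023×3.09104) / 0.44977 = -0.6992
z₀ = exp(-0.6992) = 0.4970 m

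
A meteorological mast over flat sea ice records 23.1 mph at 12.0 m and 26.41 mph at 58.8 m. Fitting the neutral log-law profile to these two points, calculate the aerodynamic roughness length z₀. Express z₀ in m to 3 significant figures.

z₀ ≈ 0.000183 m

Log law: V(z) ∝ ln(z/z₀). With r = V₁/V₂ = 23.1/26.41 = 0.87467,
r · ln(z₂/z₀) = ln(z₁/z₀) ⇒ ln z₀ = (ln z₁ − r·ln z₂)/(1 − r)
ln z₀ = (2.48491 − 0.87467×4.07414) / 0.12533 = -8.6061
z₀ = exp(-8.6061) = 0.0001830 m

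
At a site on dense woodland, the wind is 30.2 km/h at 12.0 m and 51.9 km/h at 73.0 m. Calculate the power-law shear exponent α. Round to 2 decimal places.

Power law: V₂/V₁ = (z₂/z₁)^α ⇒ α = ln(V₂/V₁) / ln(z₂/z₁)
α = ln(51.9/30.2) / ln(73.0/12.0) = ln(1.7185) / ln(6.0833)
  = 0.54148 / 1.80555 = 0.29990

α ≈ 0.30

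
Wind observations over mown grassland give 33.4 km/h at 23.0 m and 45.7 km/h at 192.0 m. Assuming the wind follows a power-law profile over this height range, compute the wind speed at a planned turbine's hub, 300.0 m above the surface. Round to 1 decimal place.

First find α: α = ln(V₂/V₁)/ln(z₂/z₁) = ln(45.7/33.4)/ln(192.0/23.0) = 0.31354/2.12200 = 0.1478
Extrapolate from 192.0 m to 300.0 m: V₃ = 45.7 × (300.0/192.0)^0.1478 = 45.7 × 1.0682 = 48.8152 km/h

48.8 km/h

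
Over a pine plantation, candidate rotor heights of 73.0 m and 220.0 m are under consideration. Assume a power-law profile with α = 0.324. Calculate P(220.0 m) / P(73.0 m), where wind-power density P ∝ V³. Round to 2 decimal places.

2.92

Speed ratio: V_B/V_A = (z_B/z_A)^α = (220.0/73.0)^0.324 = (3.0137)^0.324 = 1.42965
Power-density ratio: P_B/P_A = (V_B/V_A)³ = (1.42965)³ = 2.92203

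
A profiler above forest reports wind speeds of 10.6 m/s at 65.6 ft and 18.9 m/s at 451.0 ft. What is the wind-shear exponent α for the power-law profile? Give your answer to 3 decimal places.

α ≈ 0.300

Power law: V₂/V₁ = (z₂/z₁)^α ⇒ α = ln(V₂/V₁) / ln(z₂/z₁)
α = ln(18.9/10.6) / ln(451.0/65.6) = ln(1.7830) / ln(6.8750)
  = 0.57831 / 1.92789 = 0.29997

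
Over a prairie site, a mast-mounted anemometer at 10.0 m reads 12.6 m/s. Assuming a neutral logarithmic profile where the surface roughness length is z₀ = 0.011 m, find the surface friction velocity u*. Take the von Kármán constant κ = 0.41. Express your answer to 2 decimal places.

Log law: V(z) = (u*/κ) · ln(z/z₀) ⇒ u* = κ · V / ln(z/z₀)
u* = 0.41 × 12.6 / ln(10.0/0.011) = 0.41 × 12.6 / 6.8124
   = 5.1660 / 6.8124 = 0.7583 m/s

u* ≈ 0.76 m/s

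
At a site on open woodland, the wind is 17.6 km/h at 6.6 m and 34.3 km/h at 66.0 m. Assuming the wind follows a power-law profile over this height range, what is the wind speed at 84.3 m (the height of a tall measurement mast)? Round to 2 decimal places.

36.82 km/h

First find α: α = ln(V₂/V₁)/ln(z₂/z₁) = ln(34.3/17.6)/ln(66.0/6.6) = 0.66725/2.30259 = 0.2898
Extrapolate from 66.0 m to 84.3 m: V₃ = 34.3 × (84.3/66.0)^0.2898 = 34.3 × 1.0735 = 36.8208 km/h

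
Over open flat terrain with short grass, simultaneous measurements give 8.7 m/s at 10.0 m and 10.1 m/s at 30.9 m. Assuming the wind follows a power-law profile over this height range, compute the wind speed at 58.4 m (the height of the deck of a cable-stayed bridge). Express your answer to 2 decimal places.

10.99 m/s

First find α: α = ln(V₂/V₁)/ln(z₂/z₁) = ln(10.1/8.7)/ln(30.9/10.0) = 0.14921/1.12817 = 0.1323
Extrapolate from 30.9 m to 58.4 m: V₃ = 10.1 × (58.4/30.9)^0.1323 = 10.1 × 1.0878 = 10.9872 m/s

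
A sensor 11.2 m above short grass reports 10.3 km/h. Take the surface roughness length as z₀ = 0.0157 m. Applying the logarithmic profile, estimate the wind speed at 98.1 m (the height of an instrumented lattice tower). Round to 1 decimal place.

13.7 km/h

Log law: V(z) ∝ ln(z/z₀), so V₂/V₁ = ln(z₂/z₀) / ln(z₁/z₀).
ln(98.1/0.0157) = 8.7401, ln(11.2/0.0157) = 6.5700
V₂ = 10.3 × 8.7401/6.5700 = 10.3 × 1.3303 = 13.7021 km/h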